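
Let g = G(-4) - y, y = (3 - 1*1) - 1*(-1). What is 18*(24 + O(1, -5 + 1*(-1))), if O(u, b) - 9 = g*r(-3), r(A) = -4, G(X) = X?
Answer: 1098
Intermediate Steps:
y = 3 (y = (3 - 1) + 1 = 2 + 1 = 3)
g = -7 (g = -4 - 1*3 = -4 - 3 = -7)
O(u, b) = 37 (O(u, b) = 9 - 7*(-4) = 9 + 28 = 37)
18*(24 + O(1, -5 + 1*(-1))) = 18*(24 + 37) = 18*61 = 1098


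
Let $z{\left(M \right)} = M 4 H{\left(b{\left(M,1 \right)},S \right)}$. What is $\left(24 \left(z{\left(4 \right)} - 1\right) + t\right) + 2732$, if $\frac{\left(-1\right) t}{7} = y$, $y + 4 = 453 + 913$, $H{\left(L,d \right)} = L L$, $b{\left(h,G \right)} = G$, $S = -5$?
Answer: $-6442$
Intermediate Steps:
$H{\left(L,d \right)} = L^{2}$
$z{\left(M \right)} = 4 M$ ($z{\left(M \right)} = M 4 \cdot 1^{2} = 4 M 1 = 4 M$)
$y = 1362$ ($y = -4 + \left(453 + 913\right) = -4 + 1366 = 1362$)
$t = -9534$ ($t = \left(-7\right) 1362 = -9534$)
$\left(24 \left(z{\left(4 \right)} - 1\right) + t\right) + 2732 = \left(24 \left(4 \cdot 4 - 1\right) - 9534\right) + 2732 = \left(24 \left(16 - 1\right) - 9534\right) + 2732 = \left(24 \cdot 15 - 9534\right) + 2732 = \left(360 - 9534\right) + 2732 = -9174 + 2732 = -6442$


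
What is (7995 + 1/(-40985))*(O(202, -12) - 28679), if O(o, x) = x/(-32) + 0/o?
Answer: -37589082276373/163940 ≈ -2.2929e+8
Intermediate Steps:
O(o, x) = -x/32 (O(o, x) = x*(-1/32) + 0 = -x/32 + 0 = -x/32)
(7995 + 1/(-40985))*(O(202, -12) - 28679) = (7995 + 1/(-40985))*(-1/32*(-12) - 28679) = (7995 - 1/40985)*(3/8 - 28679) = (327675074/40985)*(-229429/8) = -37589082276373/163940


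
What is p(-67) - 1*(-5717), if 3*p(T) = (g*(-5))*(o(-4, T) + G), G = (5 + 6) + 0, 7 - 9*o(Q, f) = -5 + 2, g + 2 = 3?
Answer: 153814/27 ≈ 5696.8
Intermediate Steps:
g = 1 (g = -2 + 3 = 1)
o(Q, f) = 10/9 (o(Q, f) = 7/9 - (-5 + 2)/9 = 7/9 - ⅑*(-3) = 7/9 + ⅓ = 10/9)
G = 11 (G = 11 + 0 = 11)
p(T) = -545/27 (p(T) = ((1*(-5))*(10/9 + 11))/3 = (-5*109/9)/3 = (⅓)*(-545/9) = -545/27)
p(-67) - 1*(-5717) = -545/27 - 1*(-5717) = -545/27 + 5717 = 153814/27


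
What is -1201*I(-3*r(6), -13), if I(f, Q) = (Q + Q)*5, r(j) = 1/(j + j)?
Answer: 156130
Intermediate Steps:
r(j) = 1/(2*j)
I(f, Q) = 10*Q (I(f, Q) = (2*Q)*5 = 10*Q)
-1201*I(-3*r(6), -13) = -12010*(-13) = -1201*(-130) = 156130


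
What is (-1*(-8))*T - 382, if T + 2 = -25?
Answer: -598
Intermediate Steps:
T = -27 (T = -2 - 25 = -27)
(-1*(-8))*T - 382 = -1*(-8)*(-27) - 382 = 8*(-27) - 382 = -216 - 382 = -598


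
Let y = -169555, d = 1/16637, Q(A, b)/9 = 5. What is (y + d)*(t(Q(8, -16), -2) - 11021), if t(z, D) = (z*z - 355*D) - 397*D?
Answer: 21134081912728/16637 ≈ 1.2703e+9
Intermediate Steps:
Q(A, b) = 45 (Q(A, b) = 9*5 = 45)
d = 1/16637 ≈ 6.0107e-5
t(z, D) = z² - 752*D (t(z, D) = (z² - 355*D) - 397*D = z² - 752*D)
(y + d)*(t(Q(8, -16), -2) - 11021) = (-169555 + 1/16637)*((45² - 752*(-2)) - 11021) = -2820886534*((2025 + 1504) - 11021)/16637 = -2820886534*(3529 - 11021)/16637 = -2820886534/16637*(-7492) = 21134081912728/16637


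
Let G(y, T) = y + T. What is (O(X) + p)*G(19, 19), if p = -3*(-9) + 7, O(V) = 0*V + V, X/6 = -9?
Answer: -760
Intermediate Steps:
G(y, T) = T + y
X = -54 (X = 6*(-9) = -54)
O(V) = V (O(V) = 0 + V = V)
p = 34 (p = 27 + 7 = 34)
(O(X) + p)*G(19, 19) = (-54 + 34)*(19 + 19) = -20*38 = -760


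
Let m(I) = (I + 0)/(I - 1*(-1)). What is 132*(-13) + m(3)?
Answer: -6861/4 ≈ -1715.3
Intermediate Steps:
m(I) = I/(1 + I) (m(I) = I/(I + 1) = I/(1 + I))
132*(-13) + m(3) = 132*(-13) + 3/(1 + 3) = -1716 + 3/4 = -6861/4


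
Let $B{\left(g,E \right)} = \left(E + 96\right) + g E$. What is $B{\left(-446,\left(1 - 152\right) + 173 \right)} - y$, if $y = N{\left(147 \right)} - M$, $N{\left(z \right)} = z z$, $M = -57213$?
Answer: $-88516$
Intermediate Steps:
$N{\left(z \right)} = z^{2}$
$y = 78822$ ($y = 147^{2} - -57213 = 21609 + 57213 = 78822$)
$B{\left(g,E \right)} = 96 + E + E g$ ($B{\left(g,E \right)} = \left(96 + E\right) + E g = 96 + E + E g$)
$B{\left(-446,\left(1 - 152\right) + 173 \right)} - y = \left(96 + \left(\left(1 - 152\right) + 173\right) + \left(\left(1 - 152\right) + 173\right) \left(-446\right)\right) - 78822 = \left(96 + \left(-151 + 173\right) + \left(-151 + 173\right) \left(-446\right)\right) - 78822 = \left(96 + 22 + 22 \left(-446\right)\right) - 78822 = \left(96 + 22 - 9812\right) - 78822 = -9694 - 78822 = -88516$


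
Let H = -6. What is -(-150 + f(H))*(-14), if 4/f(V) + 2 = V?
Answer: -2107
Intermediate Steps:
f(V) = 4/(-2 + V)
-(-150 + f(H))*(-14) = -(-150 + 4/(-2 - 6))*(-14) = -(-150 + 4/(-8))*(-14) = -(-150 + 4*(-⅛))*(-14) = -(-150 - ½)*(-14) = -(-301)*(-14)/2 = -1*2107 = -2107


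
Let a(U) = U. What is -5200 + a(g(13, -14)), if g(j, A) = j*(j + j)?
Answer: -4862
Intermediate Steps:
g(j, A) = 2*j² (g(j, A) = j*(2*j) = 2*j²)
-5200 + a(g(13, -14)) = -5200 + 2*13² = -5200 + 2*169 = -5200 + 338 = -4862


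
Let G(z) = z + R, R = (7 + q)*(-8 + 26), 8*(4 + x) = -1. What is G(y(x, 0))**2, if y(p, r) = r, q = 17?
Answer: 186624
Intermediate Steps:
x = -33/8 (x = -4 + (1/8)*(-1) = -4 - 1/8 = -33/8 ≈ -4.1250)
R = 432 (R = (7 + 17)*(-8 + 26) = 24*18 = 432)
G(z) = 432 + z (G(z) = z + 432 = 432 + z)
G(y(x, 0))**2 = (432 + 0)**2 = 432**2 = 186624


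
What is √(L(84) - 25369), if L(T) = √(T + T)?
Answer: √(-25369 + 2*√42) ≈ 159.24*I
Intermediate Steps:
L(T) = √2*√T (L(T) = √(2*T) = √2*√T)
√(L(84) - 25369) = √(√2*√84 - 25369) = √(√2*(2*√21) - 25369) = √(2*√42 - 25369) = √(-25369 + 2*√42)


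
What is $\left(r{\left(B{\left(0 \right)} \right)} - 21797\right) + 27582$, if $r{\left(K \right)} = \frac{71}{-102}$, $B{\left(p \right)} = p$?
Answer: $\frac{589999}{102} \approx 5784.3$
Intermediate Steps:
$r{\left(K \right)} = - \frac{71}{102}$ ($r{\left(K \right)} = 71 \left(- \frac{1}{102}\right) = - \frac{71}{102}$)
$\left(r{\left(B{\left(0 \right)} \right)} - 21797\right) + 27582 = \left(- \frac{71}{102} - 21797\right) + 27582 = - \frac{2223365}{102} + 27582 = \frac{589999}{102}$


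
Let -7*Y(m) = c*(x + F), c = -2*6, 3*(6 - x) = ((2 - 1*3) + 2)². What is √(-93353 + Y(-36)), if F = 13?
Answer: 3*I*√10369 ≈ 305.48*I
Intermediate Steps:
x = 17/3 (x = 6 - ((2 - 1*3) + 2)²/3 = 6 - ((2 - 3) + 2)²/3 = 6 - (-1 + 2)²/3 = 6 - ⅓*1² = 6 - ⅓*1 = 6 - ⅓ = 17/3 ≈ 5.6667)
c = -12
Y(m) = 32 (Y(m) = -(-12)*(17/3 + 13)/7 = -(-12)*56/(7*3) = -⅐*(-224) = 32)
√(-93353 + Y(-36)) = √(-93353 + 32) = √(-93321) = 3*I*√10369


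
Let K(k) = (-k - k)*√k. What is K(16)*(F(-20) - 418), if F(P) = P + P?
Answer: 58624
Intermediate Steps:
F(P) = 2*P
K(k) = -2*k^(3/2) (K(k) = (-2*k)*√k = -2*k^(3/2))
K(16)*(F(-20) - 418) = (-2*16^(3/2))*(2*(-20) - 418) = (-2*64)*(-40 - 418) = -128*(-458) = 58624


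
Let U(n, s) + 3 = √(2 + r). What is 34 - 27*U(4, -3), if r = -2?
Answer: 115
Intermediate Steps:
U(n, s) = -3 (U(n, s) = -3 + √(2 - 2) = -3 + √0 = -3 + 0 = -3)
34 - 27*U(4, -3) = 34 - 27*(-3) = 34 + 81 = 115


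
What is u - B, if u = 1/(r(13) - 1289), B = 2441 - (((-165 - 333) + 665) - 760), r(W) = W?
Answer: -3871385/1276 ≈ -3034.0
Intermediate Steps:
B = 3034 (B = 2441 - ((-498 + 665) - 760) = 2441 - (167 - 760) = 2441 - 1*(-593) = 2441 + 593 = 3034)
u = -1/1276 (u = 1/(13 - 1289) = 1/(-1276) = -1/1276 ≈ -0.00078370)
u - B = -1/1276 - 1*3034 = -1/1276 - 3034 = -3871385/1276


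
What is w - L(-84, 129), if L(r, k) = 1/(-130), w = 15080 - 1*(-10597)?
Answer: 3338011/130 ≈ 25677.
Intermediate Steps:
w = 25677 (w = 15080 + 10597 = 25677)
L(r, k) = -1/130
w - L(-84, 129) = 25677 - 1*(-1/130) = 25677 + 1/130 = 3338011/130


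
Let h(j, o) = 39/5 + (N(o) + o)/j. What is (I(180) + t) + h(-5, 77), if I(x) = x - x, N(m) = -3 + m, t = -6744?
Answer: -33832/5 ≈ -6766.4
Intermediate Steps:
I(x) = 0
h(j, o) = 39/5 + (-3 + 2*o)/j (h(j, o) = 39/5 + ((-3 + o) + o)/j = 39*(⅕) + (-3 + 2*o)/j = 39/5 + (-3 + 2*o)/j)
(I(180) + t) + h(-5, 77) = (0 - 6744) + (⅕)*(-15 + 10*77 + 39*(-5))/(-5) = -6744 + (⅕)*(-⅕)*(-15 + 770 - 195) = -6744 + (⅕)*(-⅕)*560 = -6744 - 112/5 = -33832/5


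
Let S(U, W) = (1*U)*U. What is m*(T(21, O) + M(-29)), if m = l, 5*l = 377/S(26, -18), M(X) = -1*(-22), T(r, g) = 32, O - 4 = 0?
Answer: 783/130 ≈ 6.0231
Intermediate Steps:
O = 4 (O = 4 + 0 = 4)
S(U, W) = U² (S(U, W) = U*U = U²)
M(X) = 22
l = 29/260 (l = (377/(26²))/5 = (377/676)/5 = (377*(1/676))/5 = (⅕)*(29/52) = 29/260 ≈ 0.11154)
m = 29/260 ≈ 0.11154
m*(T(21, O) + M(-29)) = 29*(32 + 22)/260 = (29/260)*54 = 783/130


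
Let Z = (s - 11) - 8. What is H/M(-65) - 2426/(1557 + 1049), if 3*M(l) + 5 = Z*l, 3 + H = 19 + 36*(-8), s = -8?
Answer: -1592999/1140125 ≈ -1.3972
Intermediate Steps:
H = -272 (H = -3 + (19 + 36*(-8)) = -3 + (19 - 288) = -3 - 269 = -272)
Z = -27 (Z = (-8 - 11) - 8 = -19 - 8 = -27)
M(l) = -5/3 - 9*l (M(l) = -5/3 + (-27*l)/3 = -5/3 - 9*l)
H/M(-65) - 2426/(1557 + 1049) = -272/(-5/3 - 9*(-65)) - 2426/(1557 + 1049) = -272/(-5/3 + 585) - 2426/2606 = -272/1750/3 - 2426*1/2606 = -272*3/1750 - 1213/1303 = -408/875 - 1213/1303 = -1592999/1140125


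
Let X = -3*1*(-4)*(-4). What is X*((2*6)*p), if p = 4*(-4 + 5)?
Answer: -2304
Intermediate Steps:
p = 4 (p = 4*1 = 4)
X = -48 (X = -(-12)*(-4) = -3*16 = -48)
X*((2*6)*p) = -48*2*6*4 = -576*4 = -48*48 = -2304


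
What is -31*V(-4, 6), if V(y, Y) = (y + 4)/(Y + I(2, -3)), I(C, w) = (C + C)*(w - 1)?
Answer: 0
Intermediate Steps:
I(C, w) = 2*C*(-1 + w) (I(C, w) = (2*C)*(-1 + w) = 2*C*(-1 + w))
V(y, Y) = (4 + y)/(-16 + Y) (V(y, Y) = (y + 4)/(Y + 2*2*(-1 - 3)) = (4 + y)/(Y + 2*2*(-4)) = (4 + y)/(Y - 16) = (4 + y)/(-16 + Y))
-31*V(-4, 6) = -31*(4 - 4)/(-16 + 6) = -31*0/(-10) = -(-31)*0/10 = -31*0 = 0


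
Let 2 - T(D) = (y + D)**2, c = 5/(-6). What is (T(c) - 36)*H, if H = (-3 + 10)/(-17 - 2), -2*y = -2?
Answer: 8575/684 ≈ 12.537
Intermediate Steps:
y = 1 (y = -1/2*(-2) = 1)
H = -7/19 (H = 7/(-19) = 7*(-1/19) = -7/19 ≈ -0.36842)
c = -5/6 (c = 5*(-1/6) = -5/6 ≈ -0.83333)
T(D) = 2 - (1 + D)**2
(T(c) - 36)*H = ((2 - (1 - 5/6)**2) - 36)*(-7/19) = ((2 - (1/6)**2) - 36)*(-7/19) = ((2 - 1*1/36) - 36)*(-7/19) = ((2 - 1/36) - 36)*(-7/19) = (71/36 - 36)*(-7/19) = -1225/36*(-7/19) = 8575/684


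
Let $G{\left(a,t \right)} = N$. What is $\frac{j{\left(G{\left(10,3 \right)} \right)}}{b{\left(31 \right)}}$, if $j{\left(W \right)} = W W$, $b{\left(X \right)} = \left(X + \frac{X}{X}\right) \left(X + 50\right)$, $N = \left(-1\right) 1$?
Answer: $\frac{1}{2592} \approx 0.0003858$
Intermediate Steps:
$N = -1$
$b{\left(X \right)} = \left(1 + X\right) \left(50 + X\right)$ ($b{\left(X \right)} = \left(X + 1\right) \left(50 + X\right) = \left(1 + X\right) \left(50 + X\right)$)
$G{\left(a,t \right)} = -1$
$j{\left(W \right)} = W^{2}$
$\frac{j{\left(G{\left(10,3 \right)} \right)}}{b{\left(31 \right)}} = \frac{\left(-1\right)^{2}}{50 + 31^{2} + 51 \cdot 31} = 1 \frac{1}{50 + 961 + 1581} = 1 \cdot \frac{1}{2592} = \frac{1}{2592}$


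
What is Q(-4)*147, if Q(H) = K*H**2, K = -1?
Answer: -2352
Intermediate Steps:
Q(H) = -H**2
Q(-4)*147 = -1*(-4)**2*147 = -1*16*147 = -16*147 = -2352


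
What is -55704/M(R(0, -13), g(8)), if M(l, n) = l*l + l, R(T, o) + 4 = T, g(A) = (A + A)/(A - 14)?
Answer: -4642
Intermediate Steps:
g(A) = 2*A/(-14 + A) (g(A) = (2*A)/(-14 + A) = 2*A/(-14 + A))
R(T, o) = -4 + T
M(l, n) = l + l² (M(l, n) = l² + l = l + l²)
-55704/M(R(0, -13), g(8)) = -55704*1/((1 + (-4 + 0))*(-4 + 0)) = -55704*(-1/(4*(1 - 4))) = -55704/((-4*(-3))) = -55704/12 = -55704*1/12 = -4642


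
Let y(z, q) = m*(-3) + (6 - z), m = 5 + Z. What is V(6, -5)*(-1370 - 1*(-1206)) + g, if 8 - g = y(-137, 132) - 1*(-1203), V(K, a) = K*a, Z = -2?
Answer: 3591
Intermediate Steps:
m = 3 (m = 5 - 2 = 3)
y(z, q) = -3 - z (y(z, q) = 3*(-3) + (6 - z) = -9 + (6 - z) = -3 - z)
g = -1329 (g = 8 - ((-3 - 1*(-137)) - 1*(-1203)) = 8 - ((-3 + 137) + 1203) = 8 - (134 + 1203) = 8 - 1*1337 = 8 - 1337 = -1329)
V(6, -5)*(-1370 - 1*(-1206)) + g = (6*(-5))*(-1370 - 1*(-1206)) - 1329 = -30*(-1370 + 1206) - 1329 = -30*(-164) - 1329 = 4920 - 1329 = 3591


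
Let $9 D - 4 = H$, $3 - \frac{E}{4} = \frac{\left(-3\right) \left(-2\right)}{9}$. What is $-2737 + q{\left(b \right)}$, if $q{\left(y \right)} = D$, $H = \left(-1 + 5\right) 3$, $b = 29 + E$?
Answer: $- \frac{24617}{9} \approx -2735.2$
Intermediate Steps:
$E = \frac{28}{3}$ ($E = 12 - 4 \frac{\left(-3\right) \left(-2\right)}{9} = 12 - 4 \cdot 6 \cdot \frac{1}{9} = 12 - \frac{8}{3} = \frac{28}{3} \approx 9.3333$)
$b = \frac{115}{3}$ ($b = 29 + \frac{28}{3} = \frac{115}{3} \approx 38.333$)
$H = 12$ ($H = 4 \cdot 3 = 12$)
$D = \frac{16}{9}$ ($D = \frac{4}{9} + \frac{1}{9} \cdot 12 = \frac{4}{9} + \frac{4}{3} = \frac{16}{9} \approx 1.7778$)
$q{\left(y \right)} = \frac{16}{9}$
$-2737 + q{\left(b \right)} = -2737 + \frac{16}{9} = - \frac{24617}{9}$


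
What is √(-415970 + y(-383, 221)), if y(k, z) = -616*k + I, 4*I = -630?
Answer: I*√720798/2 ≈ 424.5*I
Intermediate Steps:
I = -315/2 (I = (¼)*(-630) = -315/2 ≈ -157.50)
y(k, z) = -315/2 - 616*k (y(k, z) = -616*k - 315/2 = -315/2 - 616*k)
√(-415970 + y(-383, 221)) = √(-415970 + (-315/2 - 616*(-383))) = √(-415970 + (-315/2 + 235928)) = √(-415970 + 471541/2) = √(-360399/2) = I*√720798/2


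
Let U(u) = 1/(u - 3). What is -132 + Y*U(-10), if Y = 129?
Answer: -1845/13 ≈ -141.92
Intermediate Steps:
U(u) = 1/(-3 + u)
-132 + Y*U(-10) = -132 + 129/(-3 - 10) = -132 + 129/(-13) = -132 + 129*(-1/13) = -132 - 129/13 = -1845/13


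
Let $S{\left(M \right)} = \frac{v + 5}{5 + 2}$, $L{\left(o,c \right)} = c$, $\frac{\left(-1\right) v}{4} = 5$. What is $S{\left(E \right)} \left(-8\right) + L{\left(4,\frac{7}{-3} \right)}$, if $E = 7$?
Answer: $\frac{311}{21} \approx 14.81$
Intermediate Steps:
$v = -20$ ($v = \left(-4\right) 5 = -20$)
$S{\left(M \right)} = - \frac{15}{7}$ ($S{\left(M \right)} = \frac{-20 + 5}{5 + 2} = - \frac{15}{7}$)
$S{\left(E \right)} \left(-8\right) + L{\left(4,\frac{7}{-3} \right)} = \left(- \frac{15}{7}\right) \left(-8\right) + \frac{7}{-3} = \frac{120}{7} + 7 \left(- \frac{1}{3}\right) = \frac{120}{7} - \frac{7}{3} = \frac{311}{21}$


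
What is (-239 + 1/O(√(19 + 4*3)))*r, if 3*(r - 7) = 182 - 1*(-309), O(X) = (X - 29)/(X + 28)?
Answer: -16591616/405 - 4864*√31/405 ≈ -41034.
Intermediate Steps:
O(X) = (-29 + X)/(28 + X)
r = 512/3 (r = 7 + (182 - 1*(-309))/3 = 7 + (182 + 309)/3 = 7 + (⅓)*491 = 7 + 491/3 = 512/3 ≈ 170.67)
(-239 + 1/O(√(19 + 4*3)))*r = (-239 + 1/((-29 + √(19 + 4*3))/(28 + √(19 + 4*3))))*(512/3) = (-239 + 1/((-29 + √(19 + 12))/(28 + √(19 + 12))))*(512/3) = (-239 + 1/((-29 + √31)/(28 + √31)))*(512/3) = (-239 + (28 + √31)/(-29 + √31))*(512/3) = -122368/3 + 512*(28 + √31)/(3*(-29 + √31))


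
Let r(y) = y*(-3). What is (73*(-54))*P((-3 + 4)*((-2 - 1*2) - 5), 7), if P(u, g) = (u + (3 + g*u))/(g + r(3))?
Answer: -135999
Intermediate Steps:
r(y) = -3*y
P(u, g) = (3 + u + g*u)/(-9 + g) (P(u, g) = (u + (3 + g*u))/(g - 3*3) = (3 + u + g*u)/(g - 9) = (3 + u + g*u)/(-9 + g))
(73*(-54))*P((-3 + 4)*((-2 - 1*2) - 5), 7) = (73*(-54))*((3 + (-3 + 4)*((-2 - 1*2) - 5) + 7*((-3 + 4)*((-2 - 1*2) - 5)))/(-9 + 7)) = -3942*(3 + 1*((-2 - 2) - 5) + 7*(1*((-2 - 2) - 5)))/(-2) = -(-1971)*(3 + 1*(-4 - 5) + 7*(1*(-4 - 5))) = -(-1971)*(3 + 1*(-9) + 7*(1*(-9))) = -(-1971)*(3 - 9 + 7*(-9)) = -(-1971)*(3 - 9 - 63) = -(-1971)*(-69) = -3942*69/2 = -135999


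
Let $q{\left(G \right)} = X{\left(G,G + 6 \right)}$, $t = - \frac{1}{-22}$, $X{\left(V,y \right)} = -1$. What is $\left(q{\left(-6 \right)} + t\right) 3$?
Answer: $- \frac{63}{22} \approx -2.8636$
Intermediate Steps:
$t = \frac{1}{22}$ ($t = \left(-1\right) \left(- \frac{1}{22}\right) = \frac{1}{22} \approx 0.045455$)
$q{\left(G \right)} = -1$
$\left(q{\left(-6 \right)} + t\right) 3 = \left(-1 + \frac{1}{22}\right) 3 = \left(- \frac{21}{22}\right) 3 = - \frac{63}{22}$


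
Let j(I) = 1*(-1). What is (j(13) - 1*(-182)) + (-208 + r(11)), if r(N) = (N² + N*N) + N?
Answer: 226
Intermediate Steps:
j(I) = -1
r(N) = N + 2*N² (r(N) = (N² + N²) + N = 2*N² + N = N + 2*N²)
(j(13) - 1*(-182)) + (-208 + r(11)) = (-1 - 1*(-182)) + (-208 + 11*(1 + 2*11)) = (-1 + 182) + (-208 + 11*(1 + 22)) = 181 + (-208 + 11*23) = 181 + (-208 + 253) = 181 + 45 = 226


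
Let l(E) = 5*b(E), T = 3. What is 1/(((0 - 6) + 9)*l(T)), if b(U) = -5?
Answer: -1/75 ≈ -0.013333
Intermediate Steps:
l(E) = -25 (l(E) = 5*(-5) = -25)
1/(((0 - 6) + 9)*l(T)) = 1/(((0 - 6) + 9)*(-25)) = 1/((-6 + 9)*(-25)) = 1/(3*(-25)) = 1/(-75) = -1/75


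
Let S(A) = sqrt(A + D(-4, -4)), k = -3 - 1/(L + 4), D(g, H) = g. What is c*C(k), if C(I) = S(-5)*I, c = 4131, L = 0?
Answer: -161109*I/4 ≈ -40277.0*I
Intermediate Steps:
k = -13/4 (k = -3 - 1/(0 + 4) = -3 - 1/4 = -13/4 ≈ -3.2500)
S(A) = sqrt(-4 + A) (S(A) = sqrt(A - 4) = sqrt(-4 + A))
C(I) = 3*I*I (C(I) = sqrt(-4 - 5)*I = sqrt(-9)*I = (3*I)*I = 3*I*I)
c*C(k) = 4131*(3*I*(-13/4)) = 4131*(-39*I/4) = -161109*I/4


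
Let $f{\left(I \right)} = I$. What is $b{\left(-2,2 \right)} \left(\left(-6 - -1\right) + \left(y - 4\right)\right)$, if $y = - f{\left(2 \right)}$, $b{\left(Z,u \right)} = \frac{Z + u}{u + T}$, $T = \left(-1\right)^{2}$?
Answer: $0$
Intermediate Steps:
$T = 1$
$b{\left(Z,u \right)} = \frac{Z + u}{1 + u}$ ($b{\left(Z,u \right)} = \frac{Z + u}{u + 1} = \frac{Z + u}{1 + u}$)
$y = -2$ ($y = \left(-1\right) 2 = -2$)
$b{\left(-2,2 \right)} \left(\left(-6 - -1\right) + \left(y - 4\right)\right) = \frac{-2 + 2}{1 + 2} \left(\left(-6 - -1\right) - 6\right) = \frac{1}{3} \cdot 0 \left(\left(-6 + 1\right) - 6\right) = \frac{1}{3} \cdot 0 \left(-5 - 6\right) = 0 \left(-11\right) = 0$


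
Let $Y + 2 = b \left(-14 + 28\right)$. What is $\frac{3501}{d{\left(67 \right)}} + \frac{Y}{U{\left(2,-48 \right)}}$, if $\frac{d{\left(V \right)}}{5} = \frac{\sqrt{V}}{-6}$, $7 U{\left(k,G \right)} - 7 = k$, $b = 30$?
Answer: $\frac{2926}{9} - \frac{21006 \sqrt{67}}{335} \approx -188.15$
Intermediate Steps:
$U{\left(k,G \right)} = 1 + \frac{k}{7}$
$Y = 418$ ($Y = -2 + 30 \left(-14 + 28\right) = -2 + 30 \cdot 14 = -2 + 420 = 418$)
$d{\left(V \right)} = - \frac{5 \sqrt{V}}{6}$ ($d{\left(V \right)} = 5 \frac{\sqrt{V}}{-6} = 5 \left(- \frac{\sqrt{V}}{6}\right) = - \frac{5 \sqrt{V}}{6}$)
$\frac{3501}{d{\left(67 \right)}} + \frac{Y}{U{\left(2,-48 \right)}} = \frac{3501}{\left(- \frac{5}{6}\right) \sqrt{67}} + \frac{418}{1 + \frac{1}{7} \cdot 2} = 3501 \left(- \frac{6 \sqrt{67}}{335}\right) + \frac{418}{1 + \frac{2}{7}} = - \frac{21006 \sqrt{67}}{335} + \frac{418}{\frac{9}{7}} = - \frac{21006 \sqrt{67}}{335} + 418 \cdot \frac{7}{9} = - \frac{21006 \sqrt{67}}{335} + \frac{2926}{9} = \frac{2926}{9} - \frac{21006 \sqrt{67}}{335}$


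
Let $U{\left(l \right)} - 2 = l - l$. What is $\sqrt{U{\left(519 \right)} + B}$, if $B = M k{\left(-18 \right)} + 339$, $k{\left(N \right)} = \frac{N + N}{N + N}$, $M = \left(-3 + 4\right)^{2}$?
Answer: $3 \sqrt{38} \approx 18.493$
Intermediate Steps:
$M = 1$ ($M = 1^{2} = 1$)
$k{\left(N \right)} = 1$ ($k{\left(N \right)} = \frac{2 N}{2 N} = 2 N \frac{1}{2 N} = 1$)
$U{\left(l \right)} = 2$ ($U{\left(l \right)} = 2 + \left(l - l\right) = 2 + 0 = 2$)
$B = 340$ ($B = 1 \cdot 1 + 339 = 1 + 339 = 340$)
$\sqrt{U{\left(519 \right)} + B} = \sqrt{2 + 340} = \sqrt{342} = 3 \sqrt{38}$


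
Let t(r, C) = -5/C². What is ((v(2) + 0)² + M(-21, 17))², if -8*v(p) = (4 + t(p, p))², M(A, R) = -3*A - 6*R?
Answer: 389794192225/268435456 ≈ 1452.1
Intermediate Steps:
t(r, C) = -5/C²
M(A, R) = -6*R - 3*A
v(p) = -(4 - 5/p²)²/8
((v(2) + 0)² + M(-21, 17))² = ((-⅛*(-5 + 4*2²)²/2⁴ + 0)² + (-6*17 - 3*(-21)))² = ((-⅛*1/16*(-5 + 4*4)² + 0)² + (-102 + 63))² = ((-⅛*1/16*(-5 + 16)² + 0)² - 39)² = ((-⅛*1/16*11² + 0)² - 39)² = ((-⅛*1/16*121 + 0)² - 39)² = ((-121/128 + 0)² - 39)² = ((-121/128)² - 39)² = (14641/16384 - 39)² = (-624335/16384)² = 389794192225/268435456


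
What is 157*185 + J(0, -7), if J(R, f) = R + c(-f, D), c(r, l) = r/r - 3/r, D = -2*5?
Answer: 203319/7 ≈ 29046.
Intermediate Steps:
D = -10
c(r, l) = 1 - 3/r
J(R, f) = R - (-3 - f)/f (J(R, f) = R + (-3 - f)/((-f)) = R + (-1/f)*(-3 - f) = R - (-3 - f)/f)
157*185 + J(0, -7) = 157*185 + (1 + 0 + 3/(-7)) = 29045 + (1 + 0 + 3*(-1/7)) = 29045 + (1 + 0 - 3/7) = 29045 + 4/7 = 203319/7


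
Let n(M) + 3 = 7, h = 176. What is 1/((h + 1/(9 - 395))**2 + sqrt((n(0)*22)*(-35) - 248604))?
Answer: 687641008868100/21305328160200549569 - 44399616032*I*sqrt(62921)/21305328160200549569 ≈ 3.2276e-5 - 5.2274e-7*I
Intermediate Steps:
n(M) = 4 (n(M) = -3 + 7 = 4)
1/((h + 1/(9 - 395))**2 + sqrt((n(0)*22)*(-35) - 248604)) = 1/((176 + 1/(9 - 395))**2 + sqrt((4*22)*(-35) - 248604)) = 1/((176 + 1/(-386))**2 + sqrt(88*(-35) - 248604)) = 1/((176 - 1/386)**2 + sqrt(-3080 - 248604)) = 1/((67935/386)**2 + sqrt(-251684)) = 1/(4615164225/148996 + 2*I*sqrt(62921))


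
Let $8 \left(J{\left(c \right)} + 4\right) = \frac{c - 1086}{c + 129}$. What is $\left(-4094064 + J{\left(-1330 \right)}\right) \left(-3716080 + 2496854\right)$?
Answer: $\frac{5994904207586716}{1201} \approx 4.9916 \cdot 10^{12}$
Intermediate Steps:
$J{\left(c \right)} = -4 + \frac{-1086 + c}{8 \left(129 + c\right)}$ ($J{\left(c \right)} = -4 + \frac{\left(c - 1086\right) \frac{1}{c + 129}}{8} = -4 + \frac{\left(c - 1086\right) \frac{1}{129 + c}}{8} = -4 + \frac{\left(-1086 + c\right) \frac{1}{129 + c}}{8} = -4 + \frac{\frac{1}{129 + c} \left(-1086 + c\right)}{8} = -4 + \frac{-1086 + c}{8 \left(129 + c\right)}$)
$\left(-4094064 + J{\left(-1330 \right)}\right) \left(-3716080 + 2496854\right) = \left(-4094064 + \frac{-5214 - -41230}{8 \left(129 - 1330\right)}\right) \left(-3716080 + 2496854\right) = \left(-4094064 + \frac{-5214 + 41230}{8 \left(-1201\right)}\right) \left(-1219226\right) = \left(-4094064 + \frac{1}{8} \left(- \frac{1}{1201}\right) 36016\right) \left(-1219226\right) = \left(-4094064 - \frac{4502}{1201}\right) \left(-1219226\right) = \left(- \frac{4916975366}{1201}\right) \left(-1219226\right) = \frac{5994904207586716}{1201}$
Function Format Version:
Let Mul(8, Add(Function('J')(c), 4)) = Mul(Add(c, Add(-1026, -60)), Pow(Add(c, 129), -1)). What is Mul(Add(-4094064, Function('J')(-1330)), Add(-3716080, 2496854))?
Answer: Rational(5994904207586716, 1201) ≈ 4.9916e+12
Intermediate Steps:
Function('J')(c) = Add(-4, Mul(Rational(1, 8), Pow(Add(129, c), -1), Add(-1086, c))) (Function('J')(c) = Add(-4, Mul(Rational(1, 8), Mul(Add(c, Add(-1026, -60)), Pow(Add(c, 129), -1)))) = Add(-4, Mul(Rational(1, 8), Mul(Add(c, -1086), Pow(Add(129, c), -1)))) = Add(-4, Mul(Rational(1, 8), Mul(Add(-1086, c), Pow(Add(129, c), -1)))) = Add(-4, Mul(Rational(1, 8), Mul(Pow(Add(129, c), -1), Add(-1086, c)))) = Add(-4, Mul(Rational(1, 8), Pow(Add(129, c), -1), Add(-1086, c))))
Mul(Add(-4094064, Function('J')(-1330)), Add(-3716080, 2496854)) = Mul(Add(-4094064, Mul(Rational(1, 8), Pow(Add(129, -1330), -1), Add(-5214, Mul(-31, -1330)))), Add(-3716080, 2496854)) = Mul(Add(-4094064, Mul(Rational(1, 8), Pow(-1201, -1), Add(-5214, 41230))), -1219226) = Mul(Add(-4094064, Mul(Rational(1, 8), Rational(-1, 1201), 36016)), -1219226) = Mul(Add(-4094064, Rational(-4502, 1201)), -1219226) = Mul(Rational(-4916975366, 1201), -1219226) = Rational(5994904207586716, 1201)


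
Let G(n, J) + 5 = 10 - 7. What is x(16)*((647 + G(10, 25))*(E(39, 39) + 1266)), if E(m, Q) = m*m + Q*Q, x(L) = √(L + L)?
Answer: 11114640*√2 ≈ 1.5718e+7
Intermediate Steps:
x(L) = √2*√L (x(L) = √(2*L) = √2*√L)
G(n, J) = -2 (G(n, J) = -5 + (10 - 7) = -5 + 3 = -2)
E(m, Q) = Q² + m² (E(m, Q) = m² + Q² = Q² + m²)
x(16)*((647 + G(10, 25))*(E(39, 39) + 1266)) = (√2*√16)*((647 - 2)*((39² + 39²) + 1266)) = (√2*4)*(645*((1521 + 1521) + 1266)) = (4*√2)*(645*(3042 + 1266)) = (4*√2)*(645*4308) = (4*√2)*2778660 = 11114640*√2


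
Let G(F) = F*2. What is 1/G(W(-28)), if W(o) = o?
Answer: -1/56 ≈ -0.017857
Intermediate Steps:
G(F) = 2*F
1/G(W(-28)) = 1/(2*(-28)) = 1/(-56) = -1/56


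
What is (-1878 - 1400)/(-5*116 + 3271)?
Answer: -3278/2691 ≈ -1.2181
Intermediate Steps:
(-1878 - 1400)/(-5*116 + 3271) = -3278/(-580 + 3271) = -3278/2691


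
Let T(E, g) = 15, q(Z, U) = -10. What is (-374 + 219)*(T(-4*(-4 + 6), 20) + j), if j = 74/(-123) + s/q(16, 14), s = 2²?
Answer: -266879/123 ≈ -2169.7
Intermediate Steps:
s = 4
j = -616/615 (j = 74/(-123) + 4/(-10) = 74*(-1/123) + 4*(-⅒) = -74/123 - ⅖ = -616/615 ≈ -1.0016)
(-374 + 219)*(T(-4*(-4 + 6), 20) + j) = (-374 + 219)*(15 - 616/615) = -155*8609/615 = -266879/123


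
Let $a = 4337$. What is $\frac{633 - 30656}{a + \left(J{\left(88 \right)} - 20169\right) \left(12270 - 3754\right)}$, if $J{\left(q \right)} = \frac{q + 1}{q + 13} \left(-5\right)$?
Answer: $\frac{433189}{2478718741} \approx 0.00017476$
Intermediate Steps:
$J{\left(q \right)} = - \frac{5 \left(1 + q\right)}{13 + q}$ ($J{\left(q \right)} = \frac{1 + q}{13 + q} \left(-5\right) = - \frac{5 \left(1 + q\right)}{13 + q}$)
$\frac{633 - 30656}{a + \left(J{\left(88 \right)} - 20169\right) \left(12270 - 3754\right)} = \frac{633 - 30656}{4337 + \left(\frac{5 \left(-1 - 88\right)}{13 + 88} - 20169\right) \left(12270 - 3754\right)} = - \frac{30023}{4337 + \left(\frac{5 \left(-1 - 88\right)}{101} - 20169\right) 8516} = - \frac{30023}{4337 + \left(5 \cdot \frac{1}{101} \left(-89\right) - 20169\right) 8516} = - \frac{30023}{4337 + \left(- \frac{445}{101} - 20169\right) 8516} = - \frac{30023}{4337 - \frac{17351469224}{101}} = - \frac{30023}{- \frac{17351031187}{101}} = \left(-30023\right) \left(- \frac{101}{17351031187}\right) = \frac{433189}{2478718741}$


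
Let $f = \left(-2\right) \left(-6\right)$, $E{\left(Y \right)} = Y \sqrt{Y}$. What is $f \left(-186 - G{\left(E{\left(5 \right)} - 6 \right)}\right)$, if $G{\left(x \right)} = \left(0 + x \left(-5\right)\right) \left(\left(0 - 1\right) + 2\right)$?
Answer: $-2592 + 300 \sqrt{5} \approx -1921.2$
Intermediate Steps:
$E{\left(Y \right)} = Y^{\frac{3}{2}}$
$f = 12$
$G{\left(x \right)} = - 5 x$ ($G{\left(x \right)} = \left(0 - 5 x\right) \left(-1 + 2\right) = - 5 x 1 = - 5 x$)
$f \left(-186 - G{\left(E{\left(5 \right)} - 6 \right)}\right) = 12 \left(-186 - - 5 \left(5^{\frac{3}{2}} - 6\right)\right) = 12 \left(-186 - - 5 \left(5 \sqrt{5} - 6\right)\right) = 12 \left(-186 - - 5 \left(-6 + 5 \sqrt{5}\right)\right) = 12 \left(-186 - \left(30 - 25 \sqrt{5}\right)\right) = 12 \left(-216 + 25 \sqrt{5}\right) = -2592 + 300 \sqrt{5}$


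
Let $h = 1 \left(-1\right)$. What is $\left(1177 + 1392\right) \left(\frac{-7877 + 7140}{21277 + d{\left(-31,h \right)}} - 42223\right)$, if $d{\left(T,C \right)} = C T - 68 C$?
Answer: $- \frac{2318675573865}{21376} \approx -1.0847 \cdot 10^{8}$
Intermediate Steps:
$h = -1$
$d{\left(T,C \right)} = - 68 C + C T$
$\left(1177 + 1392\right) \left(\frac{-7877 + 7140}{21277 + d{\left(-31,h \right)}} - 42223\right) = \left(1177 + 1392\right) \left(\frac{-7877 + 7140}{21277 - \left(-68 - 31\right)} - 42223\right) = 2569 \left(- \frac{737}{21277 - -99} - 42223\right) = 2569 \left(- \frac{737}{21277 + 99} - 42223\right) = 2569 \left(- \frac{737}{21376} - 42223\right) = 2569 \left(- \frac{902559585}{21376}\right) = - \frac{2318675573865}{21376}$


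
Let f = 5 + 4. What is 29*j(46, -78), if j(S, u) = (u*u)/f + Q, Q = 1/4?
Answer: 78445/4 ≈ 19611.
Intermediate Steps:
Q = ¼ ≈ 0.25000
f = 9
j(S, u) = ¼ + u²/9 (j(S, u) = (u*u)/9 + ¼ = u²*(⅑) + ¼ = u²/9 + ¼ = ¼ + u²/9)
29*j(46, -78) = 29*(¼ + (⅑)*(-78)²) = 29*(¼ + (⅑)*6084) = 29*(¼ + 676) = 29*(2705/4) = 78445/4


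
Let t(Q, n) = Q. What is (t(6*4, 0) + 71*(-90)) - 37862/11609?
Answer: -73940756/11609 ≈ -6369.3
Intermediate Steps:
(t(6*4, 0) + 71*(-90)) - 37862/11609 = (6*4 + 71*(-90)) - 37862/11609 = (24 - 6390) - 37862/11609 = -6366 - 1*37862/11609 = -6366 - 37862/11609 = -73940756/11609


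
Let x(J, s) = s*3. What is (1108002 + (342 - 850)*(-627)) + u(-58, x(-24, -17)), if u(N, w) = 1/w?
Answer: 72752417/51 ≈ 1.4265e+6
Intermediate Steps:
x(J, s) = 3*s
(1108002 + (342 - 850)*(-627)) + u(-58, x(-24, -17)) = (1108002 + (342 - 850)*(-627)) + 1/(3*(-17)) = (1108002 - 508*(-627)) + 1/(-51) = (1108002 + 318516) - 1/51 = 1426518 - 1/51 = 72752417/51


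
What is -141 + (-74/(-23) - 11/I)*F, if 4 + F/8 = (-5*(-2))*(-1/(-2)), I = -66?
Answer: -7861/69 ≈ -113.93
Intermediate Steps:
F = 8 (F = -32 + 8*((-5*(-2))*(-1/(-2))) = -32 + 8*(10*(-1*(-½))) = -32 + 8*(10*(½)) = -32 + 8*5 = -32 + 40 = 8)
-141 + (-74/(-23) - 11/I)*F = -141 + (-74/(-23) - 11/(-66))*8 = -141 + (-74*(-1/23) - 11*(-1/66))*8 = -141 + (74/23 + ⅙)*8 = -141 + (467/138)*8 = -141 + 1868/69 = -7861/69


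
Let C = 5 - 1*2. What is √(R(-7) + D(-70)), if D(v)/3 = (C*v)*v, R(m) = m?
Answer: √44093 ≈ 209.98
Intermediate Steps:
C = 3 (C = 5 - 2 = 3)
D(v) = 9*v² (D(v) = 3*((3*v)*v) = 3*(3*v²) = 9*v²)
√(R(-7) + D(-70)) = √(-7 + 9*(-70)²) = √(-7 + 9*4900) = √(-7 + 44100) = √44093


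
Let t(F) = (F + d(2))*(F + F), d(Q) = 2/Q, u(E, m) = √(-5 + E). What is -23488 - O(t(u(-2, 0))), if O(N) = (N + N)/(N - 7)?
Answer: 4*(-123319*I - 11745*√7)/(2*√7 + 21*I) ≈ -23489.0 + 0.15796*I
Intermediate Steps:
t(F) = 2*F*(1 + F) (t(F) = (F + 2/2)*(F + F) = (F + 2*(½))*(2*F) = (F + 1)*(2*F) = (1 + F)*(2*F) = 2*F*(1 + F))
O(N) = 2*N/(-7 + N) (O(N) = (2*N)/(-7 + N) = 2*N/(-7 + N))
-23488 - O(t(u(-2, 0))) = -23488 - 2*2*√(-5 - 2)*(1 + √(-5 - 2))/(-7 + 2*√(-5 - 2)*(1 + √(-5 - 2))) = -23488 - 2*2*√(-7)*(1 + √(-7))/(-7 + 2*√(-7)*(1 + √(-7))) = -23488 - 2*2*(I*√7)*(1 + I*√7)/(-7 + 2*(I*√7)*(1 + I*√7)) = -23488 - 2*2*I*√7*(1 + I*√7)/(-7 + 2*I*√7*(1 + I*√7)) = -23488 - 4*I*√7*(1 + I*√7)/(-7 + 2*I*√7*(1 + I*√7))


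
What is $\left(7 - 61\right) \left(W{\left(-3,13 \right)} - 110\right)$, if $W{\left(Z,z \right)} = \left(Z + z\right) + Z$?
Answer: $5562$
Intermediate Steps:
$W{\left(Z,z \right)} = z + 2 Z$
$\left(7 - 61\right) \left(W{\left(-3,13 \right)} - 110\right) = \left(7 - 61\right) \left(\left(13 + 2 \left(-3\right)\right) - 110\right) = \left(7 - 61\right) \left(\left(13 - 6\right) - 110\right) = - 54 \left(7 - 110\right) = \left(-54\right) \left(-103\right) = 5562$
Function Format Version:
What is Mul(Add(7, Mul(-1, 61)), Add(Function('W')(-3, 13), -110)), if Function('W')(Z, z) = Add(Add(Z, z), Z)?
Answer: 5562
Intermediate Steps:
Function('W')(Z, z) = Add(z, Mul(2, Z))
Mul(Add(7, Mul(-1, 61)), Add(Function('W')(-3, 13), -110)) = Mul(Add(7, Mul(-1, 61)), Add(Add(13, Mul(2, -3)), -110)) = Mul(Add(7, -61), Add(Add(13, -6), -110)) = Mul(-54, Add(7, -110)) = Mul(-54, -103) = 5562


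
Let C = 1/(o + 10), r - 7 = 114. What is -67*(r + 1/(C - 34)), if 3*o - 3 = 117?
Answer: -13770443/1699 ≈ -8105.0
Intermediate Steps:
r = 121 (r = 7 + 114 = 121)
o = 40 (o = 1 + (⅓)*117 = 1 + 39 = 40)
C = 1/50 (C = 1/(40 + 10) = 1/50 ≈ 0.020000)
-67*(r + 1/(C - 34)) = -67*(121 + 1/(1/50 - 34)) = -67*(121 + 1/(-1699/50)) = -67*(121 - 50/1699) = -67*205529/1699 = -13770443/1699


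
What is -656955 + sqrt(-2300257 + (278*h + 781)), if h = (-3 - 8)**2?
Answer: -656955 + I*sqrt(2265838) ≈ -6.5696e+5 + 1505.3*I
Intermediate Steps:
h = 121 (h = (-11)**2 = 121)
-656955 + sqrt(-2300257 + (278*h + 781)) = -656955 + sqrt(-2300257 + (278*121 + 781)) = -656955 + sqrt(-2300257 + (33638 + 781)) = -656955 + sqrt(-2300257 + 34419) = -656955 + sqrt(-2265838) = -656955 + I*sqrt(2265838)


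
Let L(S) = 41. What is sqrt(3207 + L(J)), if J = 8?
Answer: 4*sqrt(203) ≈ 56.991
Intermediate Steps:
sqrt(3207 + L(J)) = sqrt(3207 + 41) = sqrt(3248) = 4*sqrt(203)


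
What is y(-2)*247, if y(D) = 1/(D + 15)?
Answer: 19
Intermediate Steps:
y(D) = 1/(15 + D)
y(-2)*247 = 247/(15 - 2) = 247/13 = (1/13)*247 = 19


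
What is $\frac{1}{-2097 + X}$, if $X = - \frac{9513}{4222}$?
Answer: $- \frac{4222}{8863047} \approx -0.00047636$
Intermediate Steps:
$X = - \frac{9513}{4222}$ ($X = \left(-9513\right) \frac{1}{4222} = - \frac{9513}{4222} \approx -2.2532$)
$\frac{1}{-2097 + X} = \frac{1}{-2097 - \frac{9513}{4222}} = \frac{1}{- \frac{8863047}{4222}} = - \frac{4222}{8863047}$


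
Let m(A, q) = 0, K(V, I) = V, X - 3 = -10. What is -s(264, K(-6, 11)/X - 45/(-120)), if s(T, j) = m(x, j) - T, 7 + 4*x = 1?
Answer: 264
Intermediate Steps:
x = -3/2 (x = -7/4 + (1/4)*1 = -7/4 + 1/4 = -3/2 ≈ -1.5000)
X = -7 (X = 3 - 10 = -7)
s(T, j) = -T (s(T, j) = 0 - T = -T)
-s(264, K(-6, 11)/X - 45/(-120)) = -(-1)*264 = -1*(-264) = 264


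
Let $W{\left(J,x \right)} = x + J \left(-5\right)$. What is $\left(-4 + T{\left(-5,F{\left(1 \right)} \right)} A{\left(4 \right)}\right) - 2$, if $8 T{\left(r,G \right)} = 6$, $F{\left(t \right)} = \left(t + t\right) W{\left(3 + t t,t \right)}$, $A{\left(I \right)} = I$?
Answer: $-3$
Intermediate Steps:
$W{\left(J,x \right)} = x - 5 J$
$F{\left(t \right)} = 2 t \left(-15 + t - 5 t^{2}\right)$ ($F{\left(t \right)} = \left(t + t\right) \left(t - 5 \left(3 + t t\right)\right) = 2 t \left(t - 5 \left(3 + t^{2}\right)\right) = 2 t \left(t - \left(15 + 5 t^{2}\right)\right) = 2 t \left(-15 + t - 5 t^{2}\right)$)
$T{\left(r,G \right)} = \frac{3}{4}$ ($T{\left(r,G \right)} = \frac{1}{8} \cdot 6 = \frac{3}{4}$)
$\left(-4 + T{\left(-5,F{\left(1 \right)} \right)} A{\left(4 \right)}\right) - 2 = \left(-4 + \frac{3}{4} \cdot 4\right) - 2 = \left(-4 + 3\right) - 2 = -1 - 2 = -3$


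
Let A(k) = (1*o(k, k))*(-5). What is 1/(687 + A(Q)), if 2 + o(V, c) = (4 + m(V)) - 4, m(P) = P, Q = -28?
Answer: 1/837 ≈ 0.0011947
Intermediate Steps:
o(V, c) = -2 + V (o(V, c) = -2 + ((4 + V) - 4) = -2 + V)
A(k) = 10 - 5*k (A(k) = (1*(-2 + k))*(-5) = (-2 + k)*(-5) = 10 - 5*k)
1/(687 + A(Q)) = 1/(687 + (10 - 5*(-28))) = 1/(687 + (10 + 140)) = 1/(687 + 150) = 1/837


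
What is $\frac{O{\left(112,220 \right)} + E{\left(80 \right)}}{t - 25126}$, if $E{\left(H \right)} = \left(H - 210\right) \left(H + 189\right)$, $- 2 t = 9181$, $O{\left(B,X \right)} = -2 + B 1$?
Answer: $\frac{23240}{19811} \approx 1.1731$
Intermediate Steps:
$O{\left(B,X \right)} = -2 + B$
$t = - \frac{9181}{2}$ ($t = \left(- \frac{1}{2}\right) 9181 = - \frac{9181}{2} \approx -4590.5$)
$E{\left(H \right)} = \left(-210 + H\right) \left(189 + H\right)$
$\frac{O{\left(112,220 \right)} + E{\left(80 \right)}}{t - 25126} = \frac{\left(-2 + 112\right) - \left(41370 - 6400\right)}{- \frac{9181}{2} - 25126} = \frac{110 - 34970}{- \frac{59433}{2}} = \left(110 - 34970\right) \left(- \frac{2}{59433}\right) = \left(-34860\right) \left(- \frac{2}{59433}\right) = \frac{23240}{19811}$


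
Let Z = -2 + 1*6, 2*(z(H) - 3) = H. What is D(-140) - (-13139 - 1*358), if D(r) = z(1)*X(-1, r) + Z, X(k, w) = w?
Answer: 13011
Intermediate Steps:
z(H) = 3 + H/2
Z = 4 (Z = -2 + 6 = 4)
D(r) = 4 + 7*r/2 (D(r) = (3 + (1/2)*1)*r + 4 = (3 + 1/2)*r + 4 = 7*r/2 + 4 = 4 + 7*r/2)
D(-140) - (-13139 - 1*358) = (4 + (7/2)*(-140)) - (-13139 - 1*358) = (4 - 490) - (-13139 - 358) = -486 - 1*(-13497) = -486 + 13497 = 13011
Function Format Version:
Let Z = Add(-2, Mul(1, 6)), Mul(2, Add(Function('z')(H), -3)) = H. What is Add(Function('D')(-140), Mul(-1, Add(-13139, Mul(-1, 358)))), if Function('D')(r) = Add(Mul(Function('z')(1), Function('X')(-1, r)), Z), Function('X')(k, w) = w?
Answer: 13011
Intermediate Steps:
Function('z')(H) = Add(3, Mul(Rational(1, 2), H))
Z = 4 (Z = Add(-2, 6) = 4)
Function('D')(r) = Add(4, Mul(Rational(7, 2), r)) (Function('D')(r) = Add(Mul(Add(3, Mul(Rational(1, 2), 1)), r), 4) = Add(Mul(Add(3, Rational(1, 2)), r), 4) = Add(Mul(Rational(7, 2), r), 4) = Add(4, Mul(Rational(7, 2), r)))
Add(Function('D')(-140), Mul(-1, Add(-13139, Mul(-1, 358)))) = Add(Add(4, Mul(Rational(7, 2), -140)), Mul(-1, Add(-13139, Mul(-1, 358)))) = Add(Add(4, -490), Mul(-1, Add(-13139, -358))) = Add(-486, Mul(-1, -13497)) = Add(-486, 13497) = 13011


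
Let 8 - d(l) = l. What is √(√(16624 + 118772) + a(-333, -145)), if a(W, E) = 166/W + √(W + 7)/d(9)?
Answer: √(-6142 + 73926*√3761 - 12321*I*√326)/111 ≈ 19.175 - 0.4708*I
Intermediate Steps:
d(l) = 8 - l
a(W, E) = -√(7 + W) + 166/W (a(W, E) = 166/W + √(W + 7)/(8 - 1*9) = 166/W + √(7 + W)/(8 - 9) = 166/W + √(7 + W)/(-1) = 166/W + √(7 + W)*(-1) = 166/W - √(7 + W) = -√(7 + W) + 166/W)
√(√(16624 + 118772) + a(-333, -145)) = √(√(16624 + 118772) + (-√(7 - 333) + 166/(-333))) = √(√135396 + (-√(-326) + 166*(-1/333))) = √(6*√3761 + (-I*√326 - 166/333)) = √(6*√3761 + (-166/333 - I*√326)) = √(-166/333 + 6*√3761 - I*√326)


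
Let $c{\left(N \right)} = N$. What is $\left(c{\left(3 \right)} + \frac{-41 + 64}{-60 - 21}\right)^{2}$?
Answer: $\frac{48400}{6561} \approx 7.3769$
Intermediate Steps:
$\left(c{\left(3 \right)} + \frac{-41 + 64}{-60 - 21}\right)^{2} = \left(3 + \frac{-41 + 64}{-60 - 21}\right)^{2} = \left(3 + \frac{23}{-81}\right)^{2} = \left(3 + 23 \left(- \frac{1}{81}\right)\right)^{2} = \left(3 - \frac{23}{81}\right)^{2} = \left(\frac{220}{81}\right)^{2} = \frac{48400}{6561}$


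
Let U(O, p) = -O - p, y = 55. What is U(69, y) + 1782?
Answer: 1658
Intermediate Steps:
U(69, y) + 1782 = (-1*69 - 1*55) + 1782 = (-69 - 55) + 1782 = -124 + 1782 = 1658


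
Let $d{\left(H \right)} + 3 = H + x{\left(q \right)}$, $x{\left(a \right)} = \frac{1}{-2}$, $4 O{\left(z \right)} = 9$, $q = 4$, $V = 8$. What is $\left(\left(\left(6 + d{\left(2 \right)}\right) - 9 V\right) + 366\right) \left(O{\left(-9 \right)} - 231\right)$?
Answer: $- \frac{546255}{8} \approx -68282.0$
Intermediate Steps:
$O{\left(z \right)} = \frac{9}{4}$ ($O{\left(z \right)} = \frac{1}{4} \cdot 9 = \frac{9}{4}$)
$x{\left(a \right)} = - \frac{1}{2}$
$d{\left(H \right)} = - \frac{7}{2} + H$ ($d{\left(H \right)} = -3 + \left(H - \frac{1}{2}\right) = -3 + \left(- \frac{1}{2} + H\right) = - \frac{7}{2} + H$)
$\left(\left(\left(6 + d{\left(2 \right)}\right) - 9 V\right) + 366\right) \left(O{\left(-9 \right)} - 231\right) = \left(\left(\left(6 + \left(- \frac{7}{2} + 2\right)\right) - 72\right) + 366\right) \left(\frac{9}{4} - 231\right) = \left(\left(\left(6 - \frac{3}{2}\right) - 72\right) + 366\right) \left(- \frac{915}{4}\right) = \left(\left(\frac{9}{2} - 72\right) + 366\right) \left(- \frac{915}{4}\right) = \left(- \frac{135}{2} + 366\right) \left(- \frac{915}{4}\right) = \frac{597}{2} \left(- \frac{915}{4}\right) = - \frac{546255}{8}$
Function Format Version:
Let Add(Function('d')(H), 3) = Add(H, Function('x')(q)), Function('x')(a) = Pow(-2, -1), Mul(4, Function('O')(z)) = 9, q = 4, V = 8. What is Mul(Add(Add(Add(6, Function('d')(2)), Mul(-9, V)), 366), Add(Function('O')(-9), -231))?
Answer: Rational(-546255, 8) ≈ -68282.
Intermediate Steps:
Function('O')(z) = Rational(9, 4) (Function('O')(z) = Mul(Rational(1, 4), 9) = Rational(9, 4))
Function('x')(a) = Rational(-1, 2)
Function('d')(H) = Add(Rational(-7, 2), H) (Function('d')(H) = Add(-3, Add(H, Rational(-1, 2))) = Add(-3, Add(Rational(-1, 2), H)) = Add(Rational(-7, 2), H))
Mul(Add(Add(Add(6, Function('d')(2)), Mul(-9, V)), 366), Add(Function('O')(-9), -231)) = Mul(Add(Add(Add(6, Add(Rational(-7, 2), 2)), Mul(-9, 8)), 366), Add(Rational(9, 4), -231)) = Mul(Add(Add(Add(6, Rational(-3, 2)), -72), 366), Rational(-915, 4)) = Mul(Add(Add(Rational(9, 2), -72), 366), Rational(-915, 4)) = Mul(Add(Rational(-135, 2), 366), Rational(-915, 4)) = Mul(Rational(597, 2), Rational(-915, 4)) = Rational(-546255, 8)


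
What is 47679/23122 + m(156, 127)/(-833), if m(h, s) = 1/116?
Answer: 2303551645/1117116308 ≈ 2.0620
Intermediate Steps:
m(h, s) = 1/116
47679/23122 + m(156, 127)/(-833) = 47679/23122 + (1/116)/(-833) = 47679*(1/23122) + (1/116)*(-1/833) = 47679/23122 - 1/96628 = 2303551645/1117116308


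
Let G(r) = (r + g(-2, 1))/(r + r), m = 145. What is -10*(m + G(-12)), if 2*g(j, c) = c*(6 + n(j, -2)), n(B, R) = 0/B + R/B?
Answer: -34885/24 ≈ -1453.5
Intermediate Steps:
n(B, R) = R/B (n(B, R) = 0 + R/B = R/B)
g(j, c) = c*(6 - 2/j)/2 (g(j, c) = (c*(6 - 2/j))/2 = c*(6 - 2/j)/2)
G(r) = (7/2 + r)/(2*r) (G(r) = (r + (3*1 - 1*1/(-2)))/(r + r) = (r + (3 - 1*1*(-½)))/((2*r)) = (r + (3 + ½))*(1/(2*r)) = (r + 7/2)*(1/(2*r)) = (7/2 + r)*(1/(2*r)) = (7/2 + r)/(2*r))
-10*(m + G(-12)) = -10*(145 + (¼)*(7 + 2*(-12))/(-12)) = -10*(145 + (¼)*(-1/12)*(7 - 24)) = -10*(145 + (¼)*(-1/12)*(-17)) = -10*(145 + 17/48) = -10*6977/48 = -34885/24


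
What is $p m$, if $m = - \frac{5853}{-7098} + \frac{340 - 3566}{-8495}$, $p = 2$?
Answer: $\frac{24206461}{10049585} \approx 2.4087$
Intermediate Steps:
$m = \frac{24206461}{20099170}$ ($m = \left(-5853\right) \left(- \frac{1}{7098}\right) + \left(340 - 3566\right) \left(- \frac{1}{8495}\right) = \frac{1951}{2366} - - \frac{3226}{8495} = \frac{1951}{2366} + \frac{3226}{8495} = \frac{24206461}{20099170} \approx 1.2044$)
$p m = 2 \cdot \frac{24206461}{20099170} = \frac{24206461}{10049585}$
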